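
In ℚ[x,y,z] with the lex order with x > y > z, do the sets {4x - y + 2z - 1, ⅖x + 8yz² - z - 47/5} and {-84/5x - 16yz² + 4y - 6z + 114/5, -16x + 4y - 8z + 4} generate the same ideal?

For a fixed monomial order, each ideal has a unique reduced Gröbner basis; comparing bases decides equality.
Buchberger on the first generating set:
f_1 = 4x - y + 2z - 1, LT = x.
f_2 = ⅖x + 8yz² - z - 47/5, LT = x.

S(f_1,f_2): lcm = x. S = -20yz² - ¼y + 3z + 93/4.
  leading term yz²: no divisor's leading term divides it; move -20yz² to the remainder.
  leading term y: no divisor's leading term divides it; move -¼y to the remainder.
  leading term z: no divisor's leading term divides it; move 3z to the remainder.
  leading term 1: no divisor's leading term divides it; move 93/4 to the remainder.
  remainder -20yz² - ¼y + 3z + 93/4 ≠ 0; add g_3 = -20yz² - ¼y + 3z + 93/4 to the basis.

The other S-polynomials (S(f_1,g_3), S(f_2,g_3)) all reduce to 0 modulo the current basis, so we have a Gröbner basis.
Inter-reduce: drop elements whose leading term is divisible by another's, tail-reduce, and make monic.
Reduced Gröbner basis: {x - ¼y + ½z - ¼, yz² + 1/80y - 3/20z - 93/80}.

Buchberger on the second generating set:
h_1 = -84/5x - 16yz² + 4y - 6z + 114/5, LT = x.
h_2 = -16x + 4y - 8z + 4, LT = x.

S(h_1,h_2): lcm = x. S = 20/21yz² + 1/84y - 1/7z - 31/28.
  leading term yz²: no divisor's leading term divides it; move 20/21yz² to the remainder.
  leading term y: no divisor's leading term divides it; move 1/84y to the remainder.
  leading term z: no divisor's leading term divides it; move -1/7z to the remainder.
  leading term 1: no divisor's leading term divides it; move -31/28 to the remainder.
  remainder 20/21yz² + 1/84y - 1/7z - 31/28 ≠ 0; add k_3 = 20/21yz² + 1/84y - 1/7z - 31/28 to the basis.

The other S-polynomials (S(h_1,k_3), S(h_2,k_3)) all reduce to 0 modulo the current basis, so we have a Gröbner basis.
Inter-reduce: drop elements whose leading term is divisible by another's, tail-reduce, and make monic.
Reduced Gröbner basis: {x - ¼y + ½z - ¼, yz² + 1/80y - 3/20z - 93/80}.

The two bases agree; hence the ideals are identical.

Yes, the ideals are equal.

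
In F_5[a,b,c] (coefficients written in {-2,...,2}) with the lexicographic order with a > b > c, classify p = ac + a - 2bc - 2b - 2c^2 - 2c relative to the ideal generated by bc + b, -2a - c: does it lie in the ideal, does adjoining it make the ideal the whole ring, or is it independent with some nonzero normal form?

First compute the reduced Gröbner basis of I by Buchberger's algorithm.
f_1 = bc + b, LT = bc.
f_2 = -2a - c, LT = a.

The S-polynomials (S(f_1,f_2)) all reduce to 0 modulo the current basis, so we have a Gröbner basis.
Inter-reduce: drop elements whose leading term is divisible by another's, tail-reduce, and make monic.
Reduced Gröbner basis: {a - 2c, bc + b}.
Label its elements g_1 = a - 2c, g_2 = bc + b.

Reduce p = ac + a - 2bc - 2b - 2c^2 - 2c modulo G:
  leading term ac: subtract (c)·g_1 from ac + a - 2bc - 2b - 2c^2 - 2c → a - 2bc - 2b - 2c
  leading term a: subtract (1)·g_1 from a - 2bc - 2b - 2c → -2bc - 2b
  leading term bc: subtract (-2)·g_2 from -2bc - 2b → 0
  normal form = 0.
Since the normal form is 0, p ∈ I.

ac + a - 2bc - 2b - 2c^2 - 2c lies in I (it reduces to 0).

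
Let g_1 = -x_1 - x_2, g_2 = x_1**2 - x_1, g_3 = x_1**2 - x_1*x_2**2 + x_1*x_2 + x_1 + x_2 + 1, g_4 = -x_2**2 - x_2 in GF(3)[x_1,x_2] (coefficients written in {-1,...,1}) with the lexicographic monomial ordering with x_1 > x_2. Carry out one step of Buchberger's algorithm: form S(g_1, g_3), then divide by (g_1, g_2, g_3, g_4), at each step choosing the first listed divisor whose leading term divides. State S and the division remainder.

S(g_1, g_3) = x_1*x_2**2 - x_1 - x_2 - 1; remainder on division = -x_2 - 1.

lcm(LM(g_1), LM(g_3)) = x_1**2.
S = (lcm/LT(g_1))·g_1 − (lcm/LT(g_3))·g_3 = x_1*x_2**2 - x_1 - x_2 - 1.
Reduce S modulo (g_1, g_2, g_3, g_4) in that order:
  leading term x_1*x_2**2: subtract (-x_2**2)·g_1 from x_1*x_2**2 - x_1 - x_2 - 1 → -x_1 - x_2**3 - x_2 - 1
  leading term x_1: subtract (1)·g_1 from -x_1 - x_2**3 - x_2 - 1 → -x_2**3 - 1
  leading term x_2**3: subtract (x_2)·g_4 from -x_2**3 - 1 → x_2**2 - 1
  leading term x_2**2: subtract (-1)·g_4 from x_2**2 - 1 → -x_2 - 1
  leading term x_2: no divisor's leading term divides it; move -x_2 to the remainder.
  leading term 1: no divisor's leading term divides it; move -1 to the remainder.
The remainder -x_2 - 1 is nonzero, so it would be added as the next basis element.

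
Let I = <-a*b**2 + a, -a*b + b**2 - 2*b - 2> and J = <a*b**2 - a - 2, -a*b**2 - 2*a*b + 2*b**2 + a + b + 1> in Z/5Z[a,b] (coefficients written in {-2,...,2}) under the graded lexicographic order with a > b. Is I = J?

Two ideals are equal iff their reduced Gröbner bases coincide (the reduced basis is unique for a fixed ordering).
Buchberger on the first generating set:
f_1 = -a*b**2 + a, LT = a*b**2.
f_2 = -a*b + b**2 - 2*b - 2, LT = a*b.

S(f_1,f_2): lcm = a*b**2. S = b**3 - 2*b**2 - a - 2*b.
  reduce S modulo (f_1, f_2):
  remainder b**3 - 2*b**2 - a - 2*b ≠ 0; add g_3 = b**3 - 2*b**2 - a - 2*b to the basis.

S(f_1,g_3): lcm = a*b**3. S = 2*a*b**2 + a**2 + a*b.
  reduce S modulo (f_1, f_2, g_3):
  remainder a**2 + b**2 + 2*a - 2*b - 2 ≠ 0; add g_4 = a**2 + b**2 + 2*a - 2*b - 2 to the basis.

The other S-polynomials (S(f_2,g_3), S(f_1,g_4), S(f_2,g_4), S(g_3,g_4)) all reduce to 0 modulo the current basis, so we have a Gröbner basis.
Inter-reduce: drop elements whose leading term is divisible by another's, tail-reduce, and make monic.
Reduced Gröbner basis: {b**3 - 2*b**2 - a - 2*b, a**2 + b**2 + 2*a - 2*b - 2, a*b - b**2 + 2*b + 2}.

Buchberger on the second generating set:
h_1 = a*b**2 - a - 2, LT = a*b**2.
h_2 = -a*b**2 - 2*a*b + 2*b**2 + a + b + 1, LT = a*b**2.

S(h_1,h_2): lcm = a*b**2. S = -2*a*b + 2*b**2 + b - 1.
  reduce S modulo (h_1, h_2):
  remainder -2*a*b + 2*b**2 + b - 1 ≠ 0; add k_3 = -2*a*b + 2*b**2 + b - 1 to the basis.

S(h_1,k_3): lcm = a*b**2. S = b**3 - 2*b**2 - a + 2*b - 2.
  reduce S modulo (h_1, h_2, k_3):
  remainder b**3 - 2*b**2 - a + 2*b - 2 ≠ 0; add k_4 = b**3 - 2*b**2 - a + 2*b - 2 to the basis.

S(h_1,k_4): lcm = a*b**3. S = 2*a*b**2 + a**2 + 2*a*b + 2*a - 2*b.
  reduce S modulo (h_1, h_2, k_3, k_4):
  remainder a**2 + 2*b**2 - a - b - 2 ≠ 0; add k_5 = a**2 + 2*b**2 - a - b - 2 to the basis.

The other S-polynomials (S(h_2,k_3), S(h_2,k_4), S(k_3,k_4), S(h_1,k_5), S(h_2,k_5), S(k_3,k_5), S(k_4,k_5)) all reduce to 0 modulo the current basis, so we have a Gröbner basis.
Inter-reduce: drop elements whose leading term is divisible by another's, tail-reduce, and make monic.
Reduced Gröbner basis: {b**3 - 2*b**2 - a + 2*b - 2, a**2 + 2*b**2 - a - b - 2, a*b - b**2 + 2*b - 2}.

The bases are distinct; the ideals are different.

No, the ideals differ.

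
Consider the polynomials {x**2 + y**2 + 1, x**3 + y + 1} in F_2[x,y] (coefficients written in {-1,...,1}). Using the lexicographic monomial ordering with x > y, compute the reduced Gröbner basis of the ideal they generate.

f_1 = x**2 + y**2 + 1, LT = x**2.
f_2 = x**3 + y + 1, LT = x**3.

S(f_1,f_2): lcm = x**3. S = x*y**2 + x + y + 1.
  reduce S modulo (f_1, f_2):
  remainder x*y**2 + x + y + 1 ≠ 0; add g_3 = x*y**2 + x + y + 1 to the basis.

S(f_1,g_3): lcm = x**2*y**2. S = x**2 + x*y + x + y**4 + y**2.
  reduce S modulo (f_1, f_2, g_3):
  remainder x*y + x + y**4 + 1 ≠ 0; add g_4 = x*y + x + y**4 + 1 to the basis.

S(f_2,g_4): lcm = x**3*y. S = x**3 + x**2*y**4 + x**2 + y**2 + y.
  reduce S modulo (f_1, f_2, g_3, g_4):
  remainder y**6 + y**4 ≠ 0; add g_5 = y**6 + y**4 to the basis.

S(g_3,g_4): lcm = x*y**2. S = x*y + x + y**5 + 1.
  reduce S modulo (f_1, f_2, g_3, g_4, g_5):
  remainder y**5 + y**4 ≠ 0; add g_6 = y**5 + y**4 to the basis.

The other S-polynomials (S(f_2,g_3), S(f_1,g_4), S(f_1,g_5), S(f_2,g_5), S(g_3,g_5), S(g_4,g_5), S(f_1,g_6), S(f_2,g_6), S(g_3,g_6), S(g_4,g_6), S(g_5,g_6)) all reduce to 0 modulo the current basis, so we have a Gröbner basis.
Inter-reduce: drop elements whose leading term is divisible by another's, tail-reduce, and make monic.

G = {x**2 + y**2 + 1, x*y + x + y**4 + 1, y**5 + y**4}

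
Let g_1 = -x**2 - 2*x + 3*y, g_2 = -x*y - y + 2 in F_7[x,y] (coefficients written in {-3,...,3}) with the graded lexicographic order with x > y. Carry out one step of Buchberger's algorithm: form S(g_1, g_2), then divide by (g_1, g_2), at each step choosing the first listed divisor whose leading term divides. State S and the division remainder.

lcm(LM(g_1), LM(g_2)) = x**2*y.
S = (lcm/LT(g_1))·g_1 − (lcm/LT(g_2))·g_2 = x*y - 3*y**2 + 2*x.
Reduce S modulo (g_1, g_2) in that order:
  leading term x*y: subtract (-1)·g_2 from x*y - 3*y**2 + 2*x → -3*y**2 + 2*x - y + 2
  leading term y**2: no divisor's leading term divides it; move -3*y**2 to the remainder.
  leading term x: no divisor's leading term divides it; move 2*x to the remainder.
  leading term y: no divisor's leading term divides it; move -y to the remainder.
  leading term 1: no divisor's leading term divides it; move 2 to the remainder.
The remainder -3*y**2 + 2*x - y + 2 is nonzero, so it would be added as the next basis element.

S(g_1, g_2) = x*y - 3*y**2 + 2*x; remainder on division = -3*y**2 + 2*x - y + 2.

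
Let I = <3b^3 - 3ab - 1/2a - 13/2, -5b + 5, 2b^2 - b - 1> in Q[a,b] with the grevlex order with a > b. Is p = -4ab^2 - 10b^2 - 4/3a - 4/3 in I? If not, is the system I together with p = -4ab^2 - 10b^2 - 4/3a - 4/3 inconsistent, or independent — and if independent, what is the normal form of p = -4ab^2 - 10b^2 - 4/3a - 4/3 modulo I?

Adjoining -4ab^2 - 10b^2 - 4/3a - 4/3 makes the ideal the whole ring: the system is inconsistent.

First compute the reduced Gröbner basis of I by Buchberger's algorithm.
f_1 = 3b^3 - 3ab - 1/2a - 13/2, LT = b^3.
f_2 = -5b + 5, LT = b.
f_3 = 2b^2 - b - 1, LT = b^2.

S(f_1,f_2): lcm = b^3. S = -ab + b^2 - 1/6a - 13/6.
  leading term ab: subtract (1/5a)·f_2 from -ab + b^2 - 1/6a - 13/6 → b^2 - 7/6a - 13/6
  leading term b^2: subtract (-1/5b)·f_2 from b^2 - 7/6a - 13/6 → -7/6a + b - 13/6
  leading term a: no divisor's leading term divides it; move -7/6a to the remainder.
  leading term b: subtract (-1/5)·f_2 from b - 13/6 → -7/6
  leading term 1: no divisor's leading term divides it; move -7/6 to the remainder.
  remainder -7/6a - 7/6 ≠ 0; add h_4 = -7/6a - 7/6 to the basis.

The other S-polynomials (S(f_1,f_3), S(f_2,f_3), S(f_1,h_4), S(f_2,h_4), S(f_3,h_4)) all reduce to 0 modulo the current basis, so we have a Gröbner basis.
Inter-reduce: drop elements whose leading term is divisible by another's, tail-reduce, and make monic.
Reduced Gröbner basis: {a + 1, b - 1}.
Label its elements g_1 = a + 1, g_2 = b - 1.

Reduce p = -4ab^2 - 10b^2 - 4/3a - 4/3 modulo G:
  leading term ab^2: subtract (-4b^2)·g_1 from -4ab^2 - 10b^2 - 4/3a - 4/3 → -6b^2 - 4/3a - 4/3
  leading term b^2: subtract (-6b)·g_2 from -6b^2 - 4/3a - 4/3 → -4/3a - 6b - 4/3
  leading term a: subtract (-4/3)·g_1 from -4/3a - 6b - 4/3 → -6b
  leading term b: subtract (-6)·g_2 from -6b → -6
  leading term 1: no divisor's leading term divides it; move -6 to the remainder.
  normal form = -6.
The normal form is nonzero, so p ∉ I. Since p minus its normal form lies in I, I + (p) = I + (r) where r = -6; decide whether this ideal is the whole ring.
Here r = -6 is a nonzero constant, hence a unit: 1 ∈ I + (p), the Gröbner basis of I + (p) is {1}, and the enlarged system has no common solution — adjoining p is inconsistent.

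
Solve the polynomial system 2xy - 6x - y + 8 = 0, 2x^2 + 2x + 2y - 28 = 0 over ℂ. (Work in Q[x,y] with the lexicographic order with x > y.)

{(3, 2), (-sqrt(65)/4 - 7/4, 69/8 - 5*sqrt(65)/8), (-7/4 + sqrt(65)/4, 5*sqrt(65)/8 + 69/8)}

Compute a lex Gröbner basis by Buchberger's algorithm.
f_1 = 2xy - 6x - y + 8, LT = xy.
f_2 = 2x^2 + 2x + 2y - 28, LT = x^2.

S(f_1,f_2): lcm = x^2y. S = -3x^2 - 3/2xy + 4x - y^2 + 14y.
  leading term x^2: subtract (-3/2)·f_2 from -3x^2 - 3/2xy + 4x - y^2 + 14y → -3/2xy + 7x - y^2 + 17y - 42
  leading term xy: subtract (-3/4)·f_1 from -3/2xy + 7x - y^2 + 17y - 42 → 5/2x - y^2 + 65/4y - 36
  leading term x: no divisor's leading term divides it; move 5/2x to the remainder.
  leading term y^2: no divisor's leading term divides it; move -y^2 to the remainder.
  leading term y: no divisor's leading term divides it; move 65/4y to the remainder.
  leading term 1: no divisor's leading term divides it; move -36 to the remainder.
  remainder 5/2x - y^2 + 65/4y - 36 ≠ 0; add h_3 = 5/2x - y^2 + 65/4y - 36 to the basis.

S(f_1,h_3): lcm = xy. S = -3x + 2/5y^3 - 13/2y^2 + 139/10y + 4.
  leading term x: subtract (-6/5)·h_3 from -3x + 2/5y^3 - 13/2y^2 + 139/10y + 4 → 2/5y^3 - 77/10y^2 + 167/5y - 196/5
  leading term y^3: no divisor's leading term divides it; move 2/5y^3 to the remainder.
  leading term y^2: no divisor's leading term divides it; move -77/10y^2 to the remainder.
  leading term y: no divisor's leading term divides it; move 167/5y to the remainder.
  leading term 1: no divisor's leading term divides it; move -196/5 to the remainder.
  remainder 2/5y^3 - 77/10y^2 + 167/5y - 196/5 ≠ 0; add h_4 = 2/5y^3 - 77/10y^2 + 167/5y - 196/5 to the basis.

S(f_2,h_3): lcm = x^2. S = 2/5xy^2 - 13/2xy + 77/5x + y - 14.
  leading term xy^2: subtract (1/5y)·f_1 from 2/5xy^2 - 13/2xy + 77/5x + y - 14 → -53/10xy + 77/5x + 1/5y^2 - 3/5y - 14
  leading term xy: subtract (-53/20)·f_1 from -53/10xy + 77/5x + 1/5y^2 - 3/5y - 14 → -1/2x + 1/5y^2 - 13/4y + 36/5
  leading term x: subtract (-1/5)·h_3 from -1/2x + 1/5y^2 - 13/4y + 36/5 → 0
  remainder 0.

S(f_1,h_4): lcm = xy^3. S = 65/4xy^2 - 167/2xy + 98x - 1/2y^3 + 4y^2.
  leading term xy^2: subtract (65/8y)·f_1 from 65/4xy^2 - 167/2xy + 98x - 1/2y^3 + 4y^2 → -139/4xy + 98x - 1/2y^3 + 97/8y^2 - 65y
  leading term xy: subtract (-139/8)·f_1 from -139/4xy + 98x - 1/2y^3 + 97/8y^2 - 65y → -25/4x - 1/2y^3 + 97/8y^2 - 659/8y + 139
  leading term x: subtract (-5/2)·h_3 from -25/4x - 1/2y^3 + 97/8y^2 - 659/8y + 139 → -1/2y^3 + 77/8y^2 - 167/4y + 49
  leading term y^3: subtract (-5/4)·h_4 from -1/2y^3 + 77/8y^2 - 167/4y + 49 → 0
  remainder 0.

S(f_2,h_4): leading monomials are coprime, so the S-polynomial reduces to 0 (Buchberger's first criterion).
S(h_3,h_4): leading monomials are coprime, so the S-polynomial reduces to 0 (Buchberger's first criterion).
Every S-polynomial of the final basis reduces to 0, so we have a Gröbner basis.
Inter-reduce: drop elements whose leading term is divisible by another's, tail-reduce, and make monic.
Reduced Gröbner basis: {x - 2/5y^2 + 13/2y - 72/5, y^3 - 77/4y^2 + 167/2y - 98}.

A lex Gröbner basis eliminates variables successively. Here y^3 - 77/4y^2 + 167/2y - 98 depends only on y, with roots {2, 69/8 - 5*sqrt(65)/8, 5*sqrt(65)/8 + 69/8}; lifting each root through the earlier basis elements recovers the full solutions.
  y = 2: the earlier basis element becomes x - 3 = 0, giving x = 3 — point (3, 2).
  y = 69/8 - 5*sqrt(65)/8: the earlier basis element becomes x + 7/4 + sqrt(65)/4 = 0, giving x = -sqrt(65)/4 - 7/4 — point (-sqrt(65)/4 - 7/4, 69/8 - 5*sqrt(65)/8).
  y = 5*sqrt(65)/8 + 69/8: the earlier basis element becomes x - sqrt(65)/4 + 7/4 = 0, giving x = -7/4 + sqrt(65)/4 — point (-7/4 + sqrt(65)/4, 5*sqrt(65)/8 + 69/8).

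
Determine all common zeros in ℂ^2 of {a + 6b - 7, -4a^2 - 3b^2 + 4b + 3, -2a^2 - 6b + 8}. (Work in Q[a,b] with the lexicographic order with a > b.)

{(1, 1)}

Compute a lex Gröbner basis by Buchberger's algorithm.
f_1 = a + 6b - 7, LT = a.
f_2 = -4a^2 - 3b^2 + 4b + 3, LT = a^2.
f_3 = -2a^2 - 6b + 8, LT = a^2.

S(f_1,f_2): lcm = a^2. S = 6ab - 7a - 3/4b^2 + b + 3/4.
  leading term ab: subtract (6b)·f_1 from 6ab - 7a - 3/4b^2 + b + 3/4 → -7a - 147/4b^2 + 43b + 3/4
  leading term a: subtract (-7)·f_1 from -7a - 147/4b^2 + 43b + 3/4 → -147/4b^2 + 85b - 193/4
  leading term b^2: no divisor's leading term divides it; move -147/4b^2 to the remainder.
  leading term b: no divisor's leading term divides it; move 85b to the remainder.
  leading term 1: no divisor's leading term divides it; move -193/4 to the remainder.
  remainder -147/4b^2 + 85b - 193/4 ≠ 0; add h_4 = -147/4b^2 + 85b - 193/4 to the basis.

S(f_1,f_3): lcm = a^2. S = 6ab - 7a - 3b + 4.
  leading term ab: subtract (6b)·f_1 from 6ab - 7a - 3b + 4 → -7a - 36b^2 + 39b + 4
  leading term a: subtract (-7)·f_1 from -7a - 36b^2 + 39b + 4 → -36b^2 + 81b - 45
  leading term b^2: subtract (48/49)·h_4 from -36b^2 + 81b - 45 → -111/49b + 111/49
  leading term b: no divisor's leading term divides it; move -111/49b to the remainder.
  leading term 1: no divisor's leading term divides it; move 111/49 to the remainder.
  remainder -111/49b + 111/49 ≠ 0; add h_5 = -111/49b + 111/49 to the basis.

S(f_2,f_3): lcm = a^2. S = 3/4b^2 - 4b + 13/4.
  leading term b^2: subtract (-1/49)·h_4 from 3/4b^2 - 4b + 13/4 → -111/49b + 111/49
  leading term b: subtract (1)·h_5 from -111/49b + 111/49 → 0
  remainder 0.

S(f_1,h_4): leading monomials are coprime, so the S-polynomial reduces to 0 (Buchberger's first criterion).
S(f_2,h_4): leading monomials are coprime, so the S-polynomial reduces to 0 (Buchberger's first criterion).
S(f_3,h_4): leading monomials are coprime, so the S-polynomial reduces to 0 (Buchberger's first criterion).
S(f_1,h_5): leading monomials are coprime, so the S-polynomial reduces to 0 (Buchberger's first criterion).
S(f_2,h_5): leading monomials are coprime, so the S-polynomial reduces to 0 (Buchberger's first criterion).
S(f_3,h_5): leading monomials are coprime, so the S-polynomial reduces to 0 (Buchberger's first criterion).
S(h_4,h_5): lcm = b^2. S = -193/147b + 193/147.
  leading term b: subtract (193/333)·h_5 from -193/147b + 193/147 → 0
  remainder 0.

Every S-polynomial of the final basis reduces to 0, so we have a Gröbner basis.
Inter-reduce: drop elements whose leading term is divisible by another's, tail-reduce, and make monic.
Reduced Gröbner basis: {a - 1, b - 1}.

The lex basis is triangular: the last element involves only b. Solving b - 1 = 0 gives b ∈ {1}; substituting each value into the earlier elements determines the remaining variables.
  b = 1: the earlier basis element becomes a - 1 = 0, giving a = 1 — point (1, 1).
Check: every point annihilates each of the original generators.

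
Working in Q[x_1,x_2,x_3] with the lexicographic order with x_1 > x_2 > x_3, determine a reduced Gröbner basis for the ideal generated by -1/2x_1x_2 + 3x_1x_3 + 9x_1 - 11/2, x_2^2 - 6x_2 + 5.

G = {x_1x_2 - 6x_1x_3 - 18x_1 + 11, x_1x_3^2 + 5x_1x_3 + 221/36x_1 - 11/36x_2 - 11/6x_3 - 11/3, x_2^2 - 6x_2 + 5}

f_1 = -1/2x_1x_2 + 3x_1x_3 + 9x_1 - 11/2, LT = x_1x_2.
f_2 = x_2^2 - 6x_2 + 5, LT = x_2^2.

S(f_1,f_2): lcm = x_1x_2^2. S = -6x_1x_2x_3 - 12x_1x_2 - 5x_1 + 11x_2.
  reduce S modulo (f_1, f_2):
  remainder -36x_1x_3^2 - 180x_1x_3 - 221x_1 + 11x_2 + 66x_3 + 132 ≠ 0; add g_3 = -36x_1x_3^2 - 180x_1x_3 - 221x_1 + 11x_2 + 66x_3 + 132 to the basis.

The other S-polynomials (S(f_1,g_3), S(f_2,g_3)) all reduce to 0 modulo the current basis, so we have a Gröbner basis.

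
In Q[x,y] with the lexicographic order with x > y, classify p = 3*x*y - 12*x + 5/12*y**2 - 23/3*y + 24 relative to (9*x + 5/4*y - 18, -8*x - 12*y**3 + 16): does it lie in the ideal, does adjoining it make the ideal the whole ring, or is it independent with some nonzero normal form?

3*x*y - 12*x + 5/12*y**2 - 23/3*y + 24 lies in I (it reduces to 0).

First compute the reduced Gröbner basis of I by Buchberger's algorithm.
f_1 = 9*x + 5/4*y - 18, LT = x.
f_2 = -8*x - 12*y**3 + 16, LT = x.

S(f_1,f_2): lcm = x. S = -3/2*y**3 + 5/36*y.
  leading term y**3: no divisor's leading term divides it; move -3/2*y**3 to the remainder.
  leading term y: no divisor's leading term divides it; move 5/36*y to the remainder.
  remainder -3/2*y**3 + 5/36*y ≠ 0; add h_3 = -3/2*y**3 + 5/36*y to the basis.

S(f_1,h_3): leading monomials are coprime, so the S-polynomial reduces to 0 (Buchberger's first criterion).
S(f_2,h_3): leading monomials are coprime, so the S-polynomial reduces to 0 (Buchberger's first criterion).
Every S-polynomial of the final basis reduces to 0, so we have a Gröbner basis.
Inter-reduce: drop elements whose leading term is divisible by another's, tail-reduce, and make monic.
Reduced Gröbner basis: {x + 5/36*y - 2, y**3 - 5/54*y}.
Label its elements g_1 = x + 5/36*y - 2, g_2 = y**3 - 5/54*y.

Reduce p = 3*x*y - 12*x + 5/12*y**2 - 23/3*y + 24 modulo G:
  leading term x*y: subtract (3*y)·g_1 from 3*x*y - 12*x + 5/12*y**2 - 23/3*y + 24 → -12*x - 5/3*y + 24
  leading term x: subtract (-12)·g_1 from -12*x - 5/3*y + 24 → 0
  normal form = 0.
Since the normal form is 0, p ∈ I.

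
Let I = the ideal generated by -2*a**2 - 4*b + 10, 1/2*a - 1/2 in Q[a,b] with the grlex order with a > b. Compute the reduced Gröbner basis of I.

f_1 = -2*a**2 - 4*b + 10, LT = a**2.
f_2 = 1/2*a - 1/2, LT = a.

S(f_1,f_2): lcm = a**2. S = a + 2*b - 5.
  leading term a: subtract (2)·f_2 from a + 2*b - 5 → 2*b - 4
  leading term b: no divisor's leading term divides it; move 2*b to the remainder.
  leading term 1: no divisor's leading term divides it; move -4 to the remainder.
  remainder 2*b - 4 ≠ 0; add g_3 = 2*b - 4 to the basis.

S(f_1,g_3): leading monomials are coprime, so the S-polynomial reduces to 0 (Buchberger's first criterion).
S(f_2,g_3): leading monomials are coprime, so the S-polynomial reduces to 0 (Buchberger's first criterion).
Every S-polynomial of the final basis reduces to 0, so we have a Gröbner basis.
Inter-reduce: drop elements whose leading term is divisible by another's, tail-reduce, and make monic.

G = {a - 1, b - 2}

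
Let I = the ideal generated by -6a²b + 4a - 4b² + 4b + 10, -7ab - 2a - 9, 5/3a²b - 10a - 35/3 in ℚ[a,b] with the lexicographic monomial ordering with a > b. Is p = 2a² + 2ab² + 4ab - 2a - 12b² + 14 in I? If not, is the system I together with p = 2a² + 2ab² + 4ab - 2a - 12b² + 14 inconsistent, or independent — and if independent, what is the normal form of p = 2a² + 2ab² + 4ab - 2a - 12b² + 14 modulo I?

First compute the reduced Gröbner basis of I by Buchberger's algorithm.
f_1 = -6a²b + 4a - 4b² + 4b + 10, LT = a²b.
f_2 = -7ab - 2a - 9, LT = ab.
f_3 = 5/3a²b - 10a - 35/3, LT = a²b.

S(f_1,f_2): lcm = a²b. S = -2/7a² - 41/21a + ⅔b² - ⅔b - 5/3.
  leading term a²: no divisor's leading term divides it; move -2/7a² to the remainder.
  leading term a: no divisor's leading term divides it; move -41/21a to the remainder.
  leading term b²: no divisor's leading term divides it; move ⅔b² to the remainder.
  leading term b: no divisor's leading term divides it; move -⅔b to the remainder.
  leading term 1: no divisor's leading term divides it; move -5/3 to the remainder.
  remainder -2/7a² - 41/21a + ⅔b² - ⅔b - 5/3 ≠ 0; add h_4 = -2/7a² - 41/21a + ⅔b² - ⅔b - 5/3 to the basis.

S(f_1,f_3): lcm = a²b. S = 16/3a + ⅔b² - ⅔b + 16/3.
  leading term a: no divisor's leading term divides it; move 16/3a to the remainder.
  leading term b²: no divisor's leading term divides it; move ⅔b² to the remainder.
  leading term b: no divisor's leading term divides it; move -⅔b to the remainder.
  leading term 1: no divisor's leading term divides it; move 16/3 to the remainder.
  remainder 16/3a + ⅔b² - ⅔b + 16/3 ≠ 0; add h_5 = 16/3a + ⅔b² - ⅔b + 16/3 to the basis.

S(f_1,h_4): lcm = a²b. S = -41/6ab - ⅔a + 7/3b³ - 5/3b² - 13/2b - 5/3.
  leading term ab: subtract (41/42)·f_2 from -41/6ab - ⅔a + 7/3b³ - 5/3b² - 13/2b - 5/3 → 9/7a + 7/3b³ - 5/3b² - 13/2b + 299/42
  leading term a: subtract (27/112)·h_5 from 9/7a + 7/3b³ - 5/3b² - 13/2b + 299/42 → 7/3b³ - 307/168b² - 355/56b + 35/6
  leading term b³: no divisor's leading term divides it; move 7/3b³ to the remainder.
  leading term b²: no divisor's leading term divides it; move -307/168b² to the remainder.
  leading term b: no divisor's leading term divides it; move -355/56b to the remainder.
  leading term 1: no divisor's leading term divides it; move 35/6 to the remainder.
  remainder 7/3b³ - 307/168b² - 355/56b + 35/6 ≠ 0; add h_6 = 7/3b³ - 307/168b² - 355/56b + 35/6 to the basis.

S(f_1,h_5): lcm = a²b. S = -⅛ab³ + ⅛ab² - ab - ⅔a + ⅔b² - ⅔b - 5/3.
  leading term ab³: subtract (1/56b²)·f_2 from -⅛ab³ + ⅛ab² - ab - ⅔a + ⅔b² - ⅔b - 5/3 → 9/56ab² - ab - ⅔a + 139/168b² - ⅔b - 5/3
  leading term ab²: subtract (-9/392b)·f_2 from 9/56ab² - ab - ⅔a + 139/168b² - ⅔b - 5/3 → -205/196ab - ⅔a + 139/168b² - 1027/1176b - 5/3
  leading term ab: subtract (205/1372)·f_2 from -205/196ab - ⅔a + 139/168b² - 1027/1176b - 5/3 → -757/2058a + 139/168b² - 1027/1176b - 1325/4116
  leading term a: subtract (-757/10976)·h_5 from -757/2058a + 139/168b² - 1027/1176b - 1325/4116 → 4793/5488b² - 5045/5488b + 9/196
  leading term b²: no divisor's leading term divides it; move 4793/5488b² to the remainder.
  leading term b: no divisor's leading term divides it; move -5045/5488b to the remainder.
  leading term 1: no divisor's leading term divides it; move 9/196 to the remainder.
  remainder 4793/5488b² - 5045/5488b + 9/196 ≠ 0; add h_7 = 4793/5488b² - 5045/5488b + 9/196 to the basis.

S(f_2,h_5): lcm = ab. S = 2/7a - ⅛b³ + ⅛b² - b + 9/7.
  leading term a: subtract (3/56)·h_5 from 2/7a - ⅛b³ + ⅛b² - b + 9/7 → -⅛b³ + 5/56b² - 27/28b + 1
  leading term b³: subtract (-3/56)·h_6 from -⅛b³ + 5/56b² - 27/28b + 1 → -27/3136b² - 4089/3136b + 21/16
  leading term b²: subtract (-189/19172)·h_7 from -27/3136b² - 4089/3136b + 21/16 → -352407/268408b + 352407/268408
  leading term b: no divisor's leading term divides it; move -352407/268408b to the remainder.
  leading term 1: no divisor's leading term divides it; move 352407/268408 to the remainder.
  remainder -352407/268408b + 352407/268408 ≠ 0; add h_8 = -352407/268408b + 352407/268408 to the basis.

The other S-polynomials (S(f_2,f_3), S(f_2,h_4), S(f_3,h_4), S(f_3,h_5), S(h_4,h_5), S(f_1,h_6), S(f_2,h_6), S(f_3,h_6), S(h_4,h_6), S(h_5,h_6), S(f_1,h_7), S(f_2,h_7), S(f_3,h_7), S(h_4,h_7), S(h_5,h_7), S(h_6,h_7), S(f_1,h_8), S(f_2,h_8), S(f_3,h_8), S(h_4,h_8), S(h_5,h_8), S(h_6,h_8), S(h_7,h_8)) all reduce to 0 modulo the current basis, so we have a Gröbner basis.
Inter-reduce: drop elements whose leading term is divisible by another's, tail-reduce, and make monic.
Reduced Gröbner basis: {a + 1, b - 1}.
Label its elements g_1 = a + 1, g_2 = b - 1.

Reduce p = 2a² + 2ab² + 4ab - 2a - 12b² + 14 modulo G:
  leading term a²: subtract (2a)·g_1 from 2a² + 2ab² + 4ab - 2a - 12b² + 14 → 2ab² + 4ab - 4a - 12b² + 14
  leading term ab²: subtract (2b²)·g_1 from 2ab² + 4ab - 4a - 12b² + 14 → 4ab - 4a - 14b² + 14
  leading term ab: subtract (4b)·g_1 from 4ab - 4a - 14b² + 14 → -4a - 14b² - 4b + 14
  leading term a: subtract (-4)·g_1 from -4a - 14b² - 4b + 14 → -14b² - 4b + 18
  leading term b²: subtract (-14b)·g_2 from -14b² - 4b + 18 → -18b + 18
  leading term b: subtract (-18)·g_2 from -18b + 18 → 0
  normal form = 0.
Since the normal form is 0, p ∈ I.

2a² + 2ab² + 4ab - 2a - 12b² + 14 lies in I (it reduces to 0).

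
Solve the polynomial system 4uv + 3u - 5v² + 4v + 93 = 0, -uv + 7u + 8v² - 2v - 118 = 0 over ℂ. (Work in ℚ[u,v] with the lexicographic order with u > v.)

Compute a lex Gröbner basis by Buchberger's algorithm.
f_1 = 4uv + 3u - 5v² + 4v + 93, LT = uv.
f_2 = -uv + 7u + 8v² - 2v - 118, LT = uv.

S(f_1,f_2): lcm = uv. S = 31/4u + 27/4v² - v - 379/4.
  leading term u: no divisor's leading term divides it; move 31/4u to the remainder.
  leading term v²: no divisor's leading term divides it; move 27/4v² to the remainder.
  leading term v: no divisor's leading term divides it; move -v to the remainder.
  leading term 1: no divisor's leading term divides it; move -379/4 to the remainder.
  remainder 31/4u + 27/4v² - v - 379/4 ≠ 0; add h_3 = 31/4u + 27/4v² - v - 379/4 to the basis.

S(f_1,h_3): lcm = uv. S = ¾u - 27/31v³ - 139/124v² + 410/31v + 93/4.
  leading term u: subtract (3/31)·h_3 from ¾u - 27/31v³ - 139/124v² + 410/31v + 93/4 → -27/31v³ - 55/31v² + 413/31v + 1005/31
  leading term v³: no divisor's leading term divides it; move -27/31v³ to the remainder.
  leading term v²: no divisor's leading term divides it; move -55/31v² to the remainder.
  leading term v: no divisor's leading term divides it; move 413/31v to the remainder.
  leading term 1: no divisor's leading term divides it; move 1005/31 to the remainder.
  remainder -27/31v³ - 55/31v² + 413/31v + 1005/31 ≠ 0; add h_4 = -27/31v³ - 55/31v² + 413/31v + 1005/31 to the basis.

The other S-polynomials (S(f_2,h_3), S(f_1,h_4), S(f_2,h_4), S(h_3,h_4)) all reduce to 0 modulo the current basis, so we have a Gröbner basis.
Inter-reduce: drop elements whose leading term is divisible by another's, tail-reduce, and make monic.
Reduced Gröbner basis: {u + 27/31v² - 4/31v - 379/31, v³ + 55/27v² - 413/27v - 335/9}.

A lex Gröbner basis eliminates variables successively. Here v³ + 55/27v² - 413/27v - 335/9 depends only on v, with roots {-3, 13/27 - sqrt(9214)/27, 13/27 + sqrt(9214)/27}; lifting each root through the earlier basis elements recovers the full solutions.
  v = -3: the earlier basis element becomes u - 4 = 0, giving u = 4 — point (4, -3).
  v = 13/27 - sqrt(9214)/27: the earlier basis element becomes u - 22*sqrt(9214)/837 - 902/837 = 0, giving u = 902/837 + 22*sqrt(9214)/837 — point (902/837 + 22*sqrt(9214)/837, 13/27 - sqrt(9214)/27).
  v = 13/27 + sqrt(9214)/27: the earlier basis element becomes u - 902/837 + 22*sqrt(9214)/837 = 0, giving u = 902/837 - 22*sqrt(9214)/837 — point (902/837 - 22*sqrt(9214)/837, 13/27 + sqrt(9214)/27).
Substituting each solution back into the original system confirms all equations vanish.

{(4, -3), (902/837 + 22*sqrt(9214)/837, 13/27 - sqrt(9214)/27), (902/837 - 22*sqrt(9214)/837, 13/27 + sqrt(9214)/27)}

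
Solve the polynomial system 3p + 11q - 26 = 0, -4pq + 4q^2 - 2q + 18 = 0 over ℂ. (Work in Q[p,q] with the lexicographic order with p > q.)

{(431/84, 27/28), (5, 1)}

Compute a lex Gröbner basis by Buchberger's algorithm.
f_1 = 3p + 11q - 26, LT = p.
f_2 = -4pq + 4q^2 - 2q + 18, LT = pq.

S(f_1,f_2): lcm = pq. S = 14/3q^2 - 55/6q + 9/2.
  reduce S modulo (f_1, f_2):
  remainder 14/3q^2 - 55/6q + 9/2 ≠ 0; add h_3 = 14/3q^2 - 55/6q + 9/2 to the basis.

The other S-polynomials (S(f_1,h_3), S(f_2,h_3)) all reduce to 0 modulo the current basis, so we have a Gröbner basis.
Inter-reduce: drop elements whose leading term is divisible by another's, tail-reduce, and make monic.
Reduced Gröbner basis: {p + 11/3q - 26/3, q^2 - 55/28q + 27/28}.

From the last basis element, q^2 - 55/28q + 27/28 = 0, so q takes values in {27/28, 1}. Each choice, substituted upward through the basis, yields the corresponding point(s) of the solution set.
  q = 27/28: the earlier basis element becomes p - 431/84 = 0, giving p = 431/84 — point (431/84, 27/28).
  q = 1: the earlier basis element becomes p - 5 = 0, giving p = 5 — point (5, 1).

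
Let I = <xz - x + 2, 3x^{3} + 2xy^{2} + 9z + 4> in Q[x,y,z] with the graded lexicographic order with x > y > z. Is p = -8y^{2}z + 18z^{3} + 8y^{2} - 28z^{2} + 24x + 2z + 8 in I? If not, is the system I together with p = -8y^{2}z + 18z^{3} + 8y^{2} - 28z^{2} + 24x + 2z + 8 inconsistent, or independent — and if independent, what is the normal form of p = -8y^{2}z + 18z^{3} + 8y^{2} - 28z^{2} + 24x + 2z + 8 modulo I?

-8y^{2}z + 18z^{3} + 8y^{2} - 28z^{2} + 24x + 2z + 8 lies in I (it reduces to 0).

First compute the reduced Gröbner basis of I by Buchberger's algorithm.
f_1 = xz - x + 2, LT = xz.
f_2 = 3x^{3} + 2xy^{2} + 9z + 4, LT = x^{3}.

S(f_1,f_2): lcm = x^{3}z. S = -\tfrac{2}{3}xy^{2}z - x^{3} + 2x^{2} - 3z^{2} - \tfrac{4}{3}z.
  leading term xy^{2}z: subtract (-\tfrac{2}{3}y^{2})·f_1 from -\tfrac{2}{3}xy^{2}z - x^{3} + 2x^{2} - 3z^{2} - \tfrac{4}{3}z → -x^{3} - \tfrac{2}{3}xy^{2} + 2x^{2} + \tfrac{4}{3}y^{2} - 3z^{2} - \tfrac{4}{3}z
  leading term x^{3}: subtract (-\tfrac{1}{3})·f_2 from -x^{3} - \tfrac{2}{3}xy^{2} + 2x^{2} + \tfrac{4}{3}y^{2} - 3z^{2} - \tfrac{4}{3}z → 2x^{2} + \tfrac{4}{3}y^{2} - 3z^{2} + \tfrac{5}{3}z + \tfrac{4}{3}
  leading term x^{2}: no divisor's leading term divides it; move 2x^{2} to the remainder.
  leading term y^{2}: no divisor's leading term divides it; move \tfrac{4}{3}y^{2} to the remainder.
  leading term z^{2}: no divisor's leading term divides it; move -3z^{2} to the remainder.
  leading term z: no divisor's leading term divides it; move \tfrac{5}{3}z to the remainder.
  leading term 1: no divisor's leading term divides it; move \tfrac{4}{3} to the remainder.
  remainder 2x^{2} + \tfrac{4}{3}y^{2} - 3z^{2} + \tfrac{5}{3}z + \tfrac{4}{3} ≠ 0; add h_3 = 2x^{2} + \tfrac{4}{3}y^{2} - 3z^{2} + \tfrac{5}{3}z + \tfrac{4}{3} to the basis.

S(f_1,h_3): lcm = x^{2}z. S = -\tfrac{2}{3}y^{2}z + \tfrac{3}{2}z^{3} - x^{2} - \tfrac{5}{6}z^{2} + 2x - \tfrac{2}{3}z.
  leading term y^{2}z: no divisor's leading term divides it; move -\tfrac{2}{3}y^{2}z to the remainder.
  leading term z^{3}: no divisor's leading term divides it; move \tfrac{3}{2}z^{3} to the remainder.
  leading term x^{2}: subtract (-\tfrac{1}{2})·h_3 from -x^{2} - \tfrac{5}{6}z^{2} + 2x - \tfrac{2}{3}z → \tfrac{2}{3}y^{2} - \tfrac{7}{3}z^{2} + 2x + \tfrac{1}{6}z + \tfrac{2}{3}
  leading term y^{2}: no divisor's leading term divides it; move \tfrac{2}{3}y^{2} to the remainder.
  leading term z^{2}: no divisor's leading term divides it; move -\tfrac{7}{3}z^{2} to the remainder.
  leading term x: no divisor's leading term divides it; move 2x to the remainder.
  leading term z: no divisor's leading term divides it; move \tfrac{1}{6}z to the remainder.
  leading term 1: no divisor's leading term divides it; move \tfrac{2}{3} to the remainder.
  remainder -\tfrac{2}{3}y^{2}z + \tfrac{3}{2}z^{3} + \tfrac{2}{3}y^{2} - \tfrac{7}{3}z^{2} + 2x + \tfrac{1}{6}z + \tfrac{2}{3} ≠ 0; add h_4 = -\tfrac{2}{3}y^{2}z + \tfrac{3}{2}z^{3} + \tfrac{2}{3}y^{2} - \tfrac{7}{3}z^{2} + 2x + \tfrac{1}{6}z + \tfrac{2}{3} to the basis.

The other S-polynomials (S(f_2,h_3), S(f_1,h_4), S(f_2,h_4), S(h_3,h_4)) all reduce to 0 modulo the current basis, so we have a Gröbner basis.
Inter-reduce: drop elements whose leading term is divisible by another's, tail-reduce, and make monic.
Reduced Gröbner basis: {y^{2}z - \tfrac{9}{4}z^{3} - y^{2} + \tfrac{7}{2}z^{2} - 3x - \tfrac{1}{4}z - 1, x^{2} + \tfrac{2}{3}y^{2} - \tfrac{3}{2}z^{2} + \tfrac{5}{6}z + \tfrac{2}{3}, xz - x + 2}.
Label its elements g_1 = y^{2}z - \tfrac{9}{4}z^{3} - y^{2} + \tfrac{7}{2}z^{2} - 3x - \tfrac{1}{4}z - 1, g_2 = x^{2} + \tfrac{2}{3}y^{2} - \tfrac{3}{2}z^{2} + \tfrac{5}{6}z + \tfrac{2}{3}, g_3 = xz - x + 2.

Reduce p = -8y^{2}z + 18z^{3} + 8y^{2} - 28z^{2} + 24x + 2z + 8 modulo G:
  leading term y^{2}z: subtract (-8)·g_1 from -8y^{2}z + 18z^{3} + 8y^{2} - 28z^{2} + 24x + 2z + 8 → 0
  normal form = 0.
Since the normal form is 0, p ∈ I.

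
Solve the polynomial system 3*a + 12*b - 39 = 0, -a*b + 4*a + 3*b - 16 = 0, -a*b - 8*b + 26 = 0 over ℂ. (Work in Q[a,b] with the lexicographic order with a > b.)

Compute a lex Gröbner basis by Buchberger's algorithm.
f_1 = 3*a + 12*b - 39, LT = a.
f_2 = -a*b + 4*a + 3*b - 16, LT = a*b.
f_3 = -a*b - 8*b + 26, LT = a*b.

S(f_1,f_2): lcm = a*b. S = 4*a + 4*b**2 - 10*b - 16.
  leading term a: subtract (4/3)·f_1 from 4*a + 4*b**2 - 10*b - 16 → 4*b**2 - 26*b + 36
  leading term b**2: no divisor's leading term divides it; move 4*b**2 to the remainder.
  leading term b: no divisor's leading term divides it; move -26*b to the remainder.
  leading term 1: no divisor's leading term divides it; move 36 to the remainder.
  remainder 4*b**2 - 26*b + 36 ≠ 0; add h_4 = 4*b**2 - 26*b + 36 to the basis.

S(f_1,f_3): lcm = a*b. S = 4*b**2 - 21*b + 26.
  leading term b**2: subtract (1)·h_4 from 4*b**2 - 21*b + 26 → 5*b - 10
  leading term b: no divisor's leading term divides it; move 5*b to the remainder.
  leading term 1: no divisor's leading term divides it; move -10 to the remainder.
  remainder 5*b - 10 ≠ 0; add h_5 = 5*b - 10 to the basis.

The other S-polynomials (S(f_2,f_3), S(f_1,h_4), S(f_2,h_4), S(f_3,h_4), S(f_1,h_5), S(f_2,h_5), S(f_3,h_5), S(h_4,h_5)) all reduce to 0 modulo the current basis, so we have a Gröbner basis.
Inter-reduce: drop elements whose leading term is divisible by another's, tail-reduce, and make monic.
Reduced Gröbner basis: {a - 5, b - 2}.

From the last basis element, b - 2 = 0, so b takes values in {2}. Each choice, substituted upward through the basis, yields the corresponding point(s) of the solution set.
  b = 2: the earlier basis element becomes a - 5 = 0, giving a = 5 — point (5, 2).
Each listed point satisfies every original equation (direct substitution).

{(5, 2)}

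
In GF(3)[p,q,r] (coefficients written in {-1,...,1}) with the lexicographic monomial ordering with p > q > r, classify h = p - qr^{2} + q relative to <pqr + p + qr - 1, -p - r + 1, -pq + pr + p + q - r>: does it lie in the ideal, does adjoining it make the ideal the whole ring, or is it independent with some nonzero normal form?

p - qr^{2} + q lies in I (it reduces to 0).

First compute the reduced Gröbner basis of I by Buchberger's algorithm.
f_1 = pqr + p + qr - 1, LT = pqr.
f_2 = -p - r + 1, LT = p.
f_3 = -pq + pr + p + q - r, LT = pq.

S(f_1,f_2): lcm = pqr. S = p - qr^{2} - qr - 1.
  reduce S modulo (f_1, f_2, f_3):
  remainder -qr^{2} - qr - r ≠ 0; add k_4 = -qr^{2} - qr - r to the basis.

S(f_1,f_3): lcm = pqr. S = pr^{2} + pr + p - qr - r^{2} - 1.
  reduce S modulo (f_1, f_2, f_3, k_4):
  remainder -qr - r^{3} - r^{2} ≠ 0; add k_5 = -qr - r^{3} - r^{2} to the basis.

S(f_2,f_3): lcm = pq. S = pr + p + qr - r.
  reduce S modulo (f_1, f_2, f_3, k_4, k_5):
  remainder -r^{3} + r^{2} - r + 1 ≠ 0; add k_6 = -r^{3} + r^{2} - r + 1 to the basis.

S(f_1,k_6): lcm = pqr^{3}. S = pqr^{2} - pqr + pq + pr^{2} + qr^{3} - r^{2}.
  reduce S modulo (f_1, f_2, f_3, k_4, k_5, k_6):
  remainder q + r^{2} + r ≠ 0; add k_7 = q + r^{2} + r to the basis.

The other S-polynomials (S(f_1,k_4), S(f_2,k_4), S(f_3,k_4), S(f_1,k_5), S(f_2,k_5), S(f_3,k_5), S(k_4,k_5), S(f_2,k_6), S(f_3,k_6), S(k_4,k_6), S(k_5,k_6), S(f_1,k_7), S(f_2,k_7), S(f_3,k_7), S(k_4,k_7), S(k_5,k_7), S(k_6,k_7)) all reduce to 0 modulo the current basis, so we have a Gröbner basis.
Inter-reduce: drop elements whose leading term is divisible by another's, tail-reduce, and make monic.
Reduced Gröbner basis: {p + r - 1, q + r^{2} + r, r^{3} - r^{2} + r - 1}.
Label its elements g_1 = p + r - 1, g_2 = q + r^{2} + r, g_3 = r^{3} - r^{2} + r - 1.

Reduce h = p - qr^{2} + q modulo G:
  leading term p: subtract (1)·g_1 from p - qr^{2} + q → -qr^{2} + q - r + 1
  leading term qr^{2}: subtract (-r^{2})·g_2 from -qr^{2} + q - r + 1 → q + r^{4} + r^{3} - r + 1
  leading term q: subtract (1)·g_2 from q + r^{4} + r^{3} - r + 1 → r^{4} + r^{3} - r^{2} + r + 1
  leading term r^{4}: subtract (r)·g_3 from r^{4} + r^{3} - r^{2} + r + 1 → -r^{3} + r^{2} - r + 1
  leading term r^{3}: subtract (-1)·g_3 from -r^{3} + r^{2} - r + 1 → 0
  normal form = 0.
Since the normal form is 0, h ∈ I.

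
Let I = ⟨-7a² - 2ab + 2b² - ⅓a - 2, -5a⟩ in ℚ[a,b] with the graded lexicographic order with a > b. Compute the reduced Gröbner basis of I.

Buchberger's algorithm terminates because the ascending chain of leading-term ideals stabilizes.

f_1 = -7a² - 2ab + 2b² - ⅓a - 2, LT = a².
f_2 = -5a, LT = a.

S(f_1,f_2): lcm = a². S = 2/7ab - 2/7b² + 1/21a + 2/7.
  leading term ab: subtract (-2/35b)·f_2 from 2/7ab - 2/7b² + 1/21a + 2/7 → -2/7b² + 1/21a + 2/7
  leading term b²: no divisor's leading term divides it; move -2/7b² to the remainder.
  leading term a: subtract (-1/105)·f_2 from 1/21a + 2/7 → 2/7
  leading term 1: no divisor's leading term divides it; move 2/7 to the remainder.
  remainder -2/7b² + 2/7 ≠ 0; add g_3 = -2/7b² + 2/7 to the basis.

The other S-polynomials (S(f_1,g_3), S(f_2,g_3)) all reduce to 0 modulo the current basis, so we have a Gröbner basis.
Inter-reduce: drop elements whose leading term is divisible by another's, tail-reduce, and make monic.

G = {b² - 1, a}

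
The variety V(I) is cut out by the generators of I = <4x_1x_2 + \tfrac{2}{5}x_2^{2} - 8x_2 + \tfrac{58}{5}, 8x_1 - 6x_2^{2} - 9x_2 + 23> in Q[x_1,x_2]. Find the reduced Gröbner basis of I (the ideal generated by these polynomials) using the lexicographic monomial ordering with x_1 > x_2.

f_1 = 4x_1x_2 + \tfrac{2}{5}x_2^{2} - 8x_2 + \tfrac{58}{5}, LT = x_1x_2.
f_2 = 8x_1 - 6x_2^{2} - 9x_2 + 23, LT = x_1.

S(f_1,f_2): lcm = x_1x_2. S = \tfrac{3}{4}x_2^{3} + \tfrac{49}{40}x_2^{2} - \tfrac{39}{8}x_2 + \tfrac{29}{10}.
  leading term x_2^{3}: no divisor's leading term divides it; move \tfrac{3}{4}x_2^{3} to the remainder.
  leading term x_2^{2}: no divisor's leading term divides it; move \tfrac{49}{40}x_2^{2} to the remainder.
  leading term x_2: no divisor's leading term divides it; move -\tfrac{39}{8}x_2 to the remainder.
  leading term 1: no divisor's leading term divides it; move \tfrac{29}{10} to the remainder.
  remainder \tfrac{3}{4}x_2^{3} + \tfrac{49}{40}x_2^{2} - \tfrac{39}{8}x_2 + \tfrac{29}{10} ≠ 0; add g_3 = \tfrac{3}{4}x_2^{3} + \tfrac{49}{40}x_2^{2} - \tfrac{39}{8}x_2 + \tfrac{29}{10} to the basis.

The other S-polynomials (S(f_1,g_3), S(f_2,g_3)) all reduce to 0 modulo the current basis, so we have a Gröbner basis.
Inter-reduce: drop elements whose leading term is divisible by another's, tail-reduce, and make monic.

G = {x_1 - \tfrac{3}{4}x_2^{2} - \tfrac{9}{8}x_2 + \tfrac{23}{8}, x_2^{3} + \tfrac{49}{30}x_2^{2} - \tfrac{13}{2}x_2 + \tfrac{58}{15}}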